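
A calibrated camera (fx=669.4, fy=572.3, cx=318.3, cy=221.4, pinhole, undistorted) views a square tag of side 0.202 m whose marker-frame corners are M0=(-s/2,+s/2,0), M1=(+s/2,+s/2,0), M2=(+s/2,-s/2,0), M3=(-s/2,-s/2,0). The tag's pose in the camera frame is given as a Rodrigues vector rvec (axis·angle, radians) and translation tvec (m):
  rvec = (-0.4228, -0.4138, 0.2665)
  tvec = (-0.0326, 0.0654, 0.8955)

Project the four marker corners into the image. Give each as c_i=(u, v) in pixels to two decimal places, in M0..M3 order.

Intrinsics K: fx=669.4, fy=572.3, cx=318.3, cy=221.4
Marker side s = 0.202 m; corners in marker frame (Z=0):
  M0 = (-0.1010, +0.1010, 0)
  M1 = (+0.1010, +0.1010, 0)
  M2 = (+0.1010, -0.1010, 0)
  M3 = (-0.1010, -0.1010, 0)
rvec = (-0.4228, -0.4138, 0.2665), |rvec| = θ = 0.64885 rad = 37.177°
Rodrigues: sinθ=0.60427, 1−cosθ=0.20322; R = I + sinθ·[k]× + (1−cosθ)·[k]×²:
    [+0.88306 -0.16374 -0.43976]
    [+0.33264 +0.87943 +0.34052]
    [+0.33098 -0.44698 +0.83106]
t = (-0.0326, 0.0654, 0.8955) m
M0: Pc = R·M0+t = (-0.13833, +0.12063, +0.81693); u = 669.4·(-0.13833)/0.81693 + 318.3 = 204.9529, v = 572.3·(+0.12063)/0.81693 + 221.4 = 305.9047
M1: Pc = R·M1+t = (+0.04005, +0.18782, +0.88378); u = 669.4·(+0.04005)/0.88378 + 318.3 = 348.6363, v = 572.3·(+0.18782)/0.88378 + 221.4 = 343.0235
M2: Pc = R·M2+t = (+0.07313, +0.01017, +0.97407); u = 669.4·(+0.07313)/0.97407 + 318.3 = 368.5542, v = 572.3·(+0.01017)/0.97407 + 221.4 = 227.3777
M3: Pc = R·M3+t = (-0.10525, -0.05702, +0.90722); u = 669.4·(-0.10525)/0.90722 + 318.3 = 240.6387, v = 572.3·(-0.05702)/0.90722 + 221.4 = 185.4306

c0=(204.95, 305.90) c1=(348.64, 343.02) c2=(368.55, 227.38) c3=(240.64, 185.43)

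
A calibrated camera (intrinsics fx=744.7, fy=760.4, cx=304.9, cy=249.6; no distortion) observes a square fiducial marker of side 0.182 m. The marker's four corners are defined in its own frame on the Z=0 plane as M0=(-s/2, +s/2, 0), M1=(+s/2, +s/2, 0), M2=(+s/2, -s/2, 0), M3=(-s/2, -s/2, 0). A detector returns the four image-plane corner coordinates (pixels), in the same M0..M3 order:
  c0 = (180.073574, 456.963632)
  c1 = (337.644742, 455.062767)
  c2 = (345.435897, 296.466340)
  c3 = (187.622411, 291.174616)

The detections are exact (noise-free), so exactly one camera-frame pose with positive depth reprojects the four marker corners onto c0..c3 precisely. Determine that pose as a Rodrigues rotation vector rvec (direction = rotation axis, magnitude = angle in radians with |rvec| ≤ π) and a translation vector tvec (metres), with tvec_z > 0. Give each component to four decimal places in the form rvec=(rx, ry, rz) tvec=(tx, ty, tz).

Intrinsics K: fx=744.7, fy=760.4, cx=304.9, cy=249.6
Marker side s = 0.182 m; corners in marker frame (Z=0):
  M0 = (-0.0910, +0.0910, 0)
  M1 = (+0.0910, +0.0910, 0)
  M2 = (+0.0910, -0.0910, 0)
  M3 = (-0.0910, -0.0910, 0)
Detected image corners:
  c0 = (180.073574, 456.963632) px
  c1 = (337.644742, 455.062767) px
  c2 = (345.435897, 296.466340) px
  c3 = (187.622411, 291.174616) px
Planar DLT: solve 8×8 A·h = b for H (H[2,2]=1):
  H  [+930.39223 -36.82906 +264.43381]
  H  [+100.55145 +898.33592 +375.08531]
  H  [+0.24345 +0.02028 +1.00000]
B = K⁻¹H; ‖b₁‖=1.176335, ‖b₂‖=1.176335; λ = 2/(‖b₁‖+‖b₂‖) = 0.850098, sign → tz>0 ⇒ λ=+0.850098
r₁ = λ·B[:,0] = (+0.97734,+0.04448,+0.20695); r₂ = λ·B[:,1] = (-0.04910,+0.99864,+0.01724)
r₃ = r₁×r₂ = (-0.20591,-0.02701,+0.97820); SVD([r₁ r₂ r₃]) → R = UVᵀ:
  R  [+0.97734 -0.04910 -0.20591]
  R  [+0.04448 +0.99864 -0.02701]
  R  [+0.20695 +0.01724 +0.97820]
t = (-0.04619, +0.14029, +0.85010) m
tr R = 2.954183; θ = arccos((tr R − 1)/2) = 0.214460 rad = 12.288°
axis k = ((R−Rᵀ)₃₂, (R−Rᵀ)₁₃, (R−Rᵀ)₂₁) / (2 sinθ) = (+0.103980, -0.969974, +0.219861)
rvec = θ·k = (+0.022300, -0.208021, +0.047152)

rvec=(0.0223, -0.2080, 0.0472) tvec=(-0.0462, 0.1403, 0.8501)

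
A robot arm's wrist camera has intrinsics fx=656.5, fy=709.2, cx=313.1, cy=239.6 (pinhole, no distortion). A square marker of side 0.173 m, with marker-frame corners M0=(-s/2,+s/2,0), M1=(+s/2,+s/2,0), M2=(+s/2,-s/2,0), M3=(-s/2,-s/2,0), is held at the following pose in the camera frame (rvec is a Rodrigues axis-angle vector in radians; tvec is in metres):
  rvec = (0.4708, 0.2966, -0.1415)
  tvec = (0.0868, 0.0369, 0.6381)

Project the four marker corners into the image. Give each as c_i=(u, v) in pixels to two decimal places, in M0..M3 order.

Intrinsics K: fx=656.5, fy=709.2, cx=313.1, cy=239.6
Marker side s = 0.173 m; corners in marker frame (Z=0):
  M0 = (-0.0865, +0.0865, 0)
  M1 = (+0.0865, +0.0865, 0)
  M2 = (+0.0865, -0.0865, 0)
  M3 = (-0.0865, -0.0865, 0)
rvec = (0.4708, 0.2966, -0.1415), |rvec| = θ = 0.57415 rad = 32.896°
Rodrigues: sinθ=0.54312, 1−cosθ=0.16034; R = I + sinθ·[k]× + (1−cosθ)·[k]×²:
    [+0.94747 +0.20178 +0.24817]
    [-0.06593 +0.88245 -0.46577]
    [-0.31298 +0.42494 +0.84939]
t = (0.0868, 0.0369, 0.6381) m
M0: Pc = R·M0+t = (+0.02230, +0.11893, +0.70193); u = 656.5·(+0.02230)/0.70193 + 313.1 = 333.9543, v = 709.2·(+0.11893)/0.70193 + 239.6 = 359.7664
M1: Pc = R·M1+t = (+0.18621, +0.10753, +0.64779); u = 656.5·(+0.18621)/0.64779 + 313.1 = 501.8149, v = 709.2·(+0.10753)/0.64779 + 239.6 = 357.3231
M2: Pc = R·M2+t = (+0.15130, -0.04513, +0.57427); u = 656.5·(+0.15130)/0.57427 + 313.1 = 486.0676, v = 709.2·(-0.04513)/0.57427 + 239.6 = 183.8607
M3: Pc = R·M3+t = (-0.01261, -0.03373, +0.62841); u = 656.5·(-0.01261)/0.62841 + 313.1 = 299.9267, v = 709.2·(-0.03373)/0.62841 + 239.6 = 201.5355

c0=(333.95, 359.77) c1=(501.81, 357.32) c2=(486.07, 183.86) c3=(299.93, 201.54)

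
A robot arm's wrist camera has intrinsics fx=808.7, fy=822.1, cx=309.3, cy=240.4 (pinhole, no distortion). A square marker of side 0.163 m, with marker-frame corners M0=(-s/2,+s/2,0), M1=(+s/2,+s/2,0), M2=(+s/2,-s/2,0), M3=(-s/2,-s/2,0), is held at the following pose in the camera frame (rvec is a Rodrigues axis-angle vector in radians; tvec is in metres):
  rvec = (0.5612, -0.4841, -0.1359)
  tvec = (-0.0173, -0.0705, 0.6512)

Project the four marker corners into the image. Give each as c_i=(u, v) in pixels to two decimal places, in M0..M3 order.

c0=(200.07, 263.56) c1=(369.14, 214.92) c2=(378.64, 35.31) c3=(184.70, 70.85)

Intrinsics K: fx=808.7, fy=822.1, cx=309.3, cy=240.4
Marker side s = 0.163 m; corners in marker frame (Z=0):
  M0 = (-0.0815, +0.0815, 0)
  M1 = (+0.0815, +0.0815, 0)
  M2 = (+0.0815, -0.0815, 0)
  M3 = (-0.0815, -0.0815, 0)
rvec = (0.5612, -0.4841, -0.1359), |rvec| = θ = 0.75350 rad = 43.173°
Rodrigues: sinθ=0.68420, 1−cosθ=0.27070; R = I + sinθ·[k]× + (1−cosθ)·[k]×²:
    [+0.87946 -0.00613 -0.47594]
    [-0.25293 +0.84103 -0.47821]
    [+0.40321 +0.54095 +0.73810]
t = (-0.0173, -0.0705, 0.6512) m
M0: Pc = R·M0+t = (-0.08948, +0.01866, +0.66243); u = 808.7·(-0.08948)/0.66243 + 309.3 = 200.0668, v = 822.1·(+0.01866)/0.66243 + 240.4 = 263.5556
M1: Pc = R·M1+t = (+0.05388, -0.02257, +0.72815); u = 808.7·(+0.05388)/0.72815 + 309.3 = 369.1361, v = 822.1·(-0.02257)/0.72815 + 240.4 = 214.9181
M2: Pc = R·M2+t = (+0.05488, -0.15966, +0.63997); u = 808.7·(+0.05488)/0.63997 + 309.3 = 378.6432, v = 822.1·(-0.15966)/0.63997 + 240.4 = 35.3059
M3: Pc = R·M3+t = (-0.08848, -0.11843, +0.57425); u = 808.7·(-0.08848)/0.57425 + 309.3 = 184.7018, v = 822.1·(-0.11843)/0.57425 + 240.4 = 70.8548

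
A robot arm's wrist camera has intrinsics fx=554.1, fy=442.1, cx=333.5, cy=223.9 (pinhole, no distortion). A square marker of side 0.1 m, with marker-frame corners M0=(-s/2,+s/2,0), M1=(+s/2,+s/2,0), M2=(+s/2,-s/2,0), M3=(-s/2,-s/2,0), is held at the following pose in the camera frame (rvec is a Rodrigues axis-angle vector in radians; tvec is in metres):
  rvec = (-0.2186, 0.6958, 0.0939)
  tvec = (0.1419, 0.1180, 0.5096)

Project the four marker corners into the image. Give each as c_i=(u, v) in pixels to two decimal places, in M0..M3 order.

Intrinsics K: fx=554.1, fy=442.1, cx=333.5, cy=223.9
Marker side s = 0.1 m; corners in marker frame (Z=0):
  M0 = (-0.0500, +0.0500, 0)
  M1 = (+0.0500, +0.0500, 0)
  M2 = (+0.0500, -0.0500, 0)
  M3 = (-0.0500, -0.0500, 0)
rvec = (-0.2186, 0.6958, 0.0939), |rvec| = θ = 0.73535 rad = 42.132°
Rodrigues: sinθ=0.67085, 1−cosθ=0.25840; R = I + sinθ·[k]× + (1−cosθ)·[k]×²:
    [+0.76443 -0.15835 +0.62496]
    [+0.01298 +0.97295 +0.23065]
    [-0.64457 -0.16820 +0.74581]
t = (0.1419, 0.1180, 0.5096) m
M0: Pc = R·M0+t = (+0.09576, +0.16600, +0.53342); u = 554.1·(+0.09576)/0.53342 + 333.5 = 432.9738, v = 442.1·(+0.16600)/0.53342 + 223.9 = 361.4805
M1: Pc = R·M1+t = (+0.17220, +0.16730, +0.46896); u = 554.1·(+0.17220)/0.46896 + 333.5 = 536.9674, v = 442.1·(+0.16730)/0.46896 + 223.9 = 381.6141
M2: Pc = R·M2+t = (+0.18804, +0.07000, +0.48578); u = 554.1·(+0.18804)/0.48578 + 333.5 = 547.9841, v = 442.1·(+0.07000)/0.48578 + 223.9 = 287.6068
M3: Pc = R·M3+t = (+0.11160, +0.06870, +0.55024); u = 554.1·(+0.11160)/0.55024 + 333.5 = 445.8790, v = 442.1·(+0.06870)/0.55024 + 223.9 = 279.1012

c0=(432.97, 361.48) c1=(536.97, 381.61) c2=(547.98, 287.61) c3=(445.88, 279.10)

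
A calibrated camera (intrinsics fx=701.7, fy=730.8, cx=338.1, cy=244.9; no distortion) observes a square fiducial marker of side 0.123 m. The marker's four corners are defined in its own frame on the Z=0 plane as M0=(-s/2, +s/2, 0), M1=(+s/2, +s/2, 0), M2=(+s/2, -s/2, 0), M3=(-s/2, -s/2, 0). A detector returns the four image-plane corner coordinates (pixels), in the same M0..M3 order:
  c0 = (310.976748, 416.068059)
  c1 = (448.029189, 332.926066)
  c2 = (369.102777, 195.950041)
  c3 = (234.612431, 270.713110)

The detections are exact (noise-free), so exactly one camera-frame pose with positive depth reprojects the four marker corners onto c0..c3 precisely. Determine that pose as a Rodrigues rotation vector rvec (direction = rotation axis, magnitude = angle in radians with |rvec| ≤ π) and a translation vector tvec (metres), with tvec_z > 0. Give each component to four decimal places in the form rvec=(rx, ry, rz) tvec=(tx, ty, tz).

rvec=(-0.2199, -0.1173, -0.5094) tvec=(0.0024, 0.0429, 0.5509)

Intrinsics K: fx=701.7, fy=730.8, cx=338.1, cy=244.9
Marker side s = 0.123 m; corners in marker frame (Z=0):
  M0 = (-0.0615, +0.0615, 0)
  M1 = (+0.0615, +0.0615, 0)
  M2 = (+0.0615, -0.0615, 0)
  M3 = (-0.0615, -0.0615, 0)
Detected image corners:
  c0 = (310.976748, 416.068059) px
  c1 = (448.029189, 332.926066) px
  c2 = (369.102777, 195.950041) px
  c3 = (234.612431, 270.713110) px
Planar DLT: solve 8×8 A·h = b for H (H[2,2]=1):
  H  [+1206.03535 +520.62125 +341.15855]
  H  [-549.84989 +1048.18394 +301.77229]
  H  [+0.30061 -0.32533 +1.00000]
B = K⁻¹H; ‖b₁‖=1.815306, ‖b₂‖=1.815306; λ = 2/(‖b₁‖+‖b₂‖) = 0.550871, sign → tz>0 ⇒ λ=+0.550871
r₁ = λ·B[:,0] = (+0.86701,-0.46997,+0.16560); r₂ = λ·B[:,1] = (+0.49507,+0.85017,-0.17922)
r₃ = r₁×r₂ = (-0.05656,+0.23736,+0.96977); SVD([r₁ r₂ r₃]) → R = UVᵀ:
  R  [+0.86701 +0.49507 -0.05656]
  R  [-0.46997 +0.85017 +0.23736]
  R  [+0.16560 -0.17922 +0.96977]
t = (+0.00240, +0.04287, +0.55087) m
tr R = 2.686955; θ = arccos((tr R − 1)/2) = 0.567071 rad = 32.491°
axis k = ((R−Rᵀ)₃₂, (R−Rᵀ)₁₃, (R−Rᵀ)₂₁) / (2 sinθ) = (-0.387759, -0.206786, -0.898266)
rvec = θ·k = (-0.219887, -0.117262, -0.509381)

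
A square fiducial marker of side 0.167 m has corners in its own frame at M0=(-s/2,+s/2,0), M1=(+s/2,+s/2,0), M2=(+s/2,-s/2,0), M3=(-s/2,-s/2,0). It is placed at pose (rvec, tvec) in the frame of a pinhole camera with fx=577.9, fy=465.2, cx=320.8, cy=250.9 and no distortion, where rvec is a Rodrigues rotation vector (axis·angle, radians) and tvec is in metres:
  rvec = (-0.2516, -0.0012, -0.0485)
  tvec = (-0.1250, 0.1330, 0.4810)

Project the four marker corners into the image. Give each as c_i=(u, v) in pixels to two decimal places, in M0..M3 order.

c0=(63.82, 471.31) c1=(273.67, 462.67) c2=(268.33, 295.56) c3=(75.86, 303.08)

Intrinsics K: fx=577.9, fy=465.2, cx=320.8, cy=250.9
Marker side s = 0.167 m; corners in marker frame (Z=0):
  M0 = (-0.0835, +0.0835, 0)
  M1 = (+0.0835, +0.0835, 0)
  M2 = (+0.0835, -0.0835, 0)
  M3 = (-0.0835, -0.0835, 0)
rvec = (-0.2516, -0.0012, -0.0485), |rvec| = θ = 0.25623 rad = 14.681°
Rodrigues: sinθ=0.25344, 1−cosθ=0.03265; R = I + sinθ·[k]× + (1−cosθ)·[k]×²:
    [+0.99883 +0.04812 +0.00488]
    [-0.04782 +0.96735 +0.24888]
    [+0.00725 -0.24883 +0.96852]
t = (-0.1250, 0.1330, 0.4810) m
M0: Pc = R·M0+t = (-0.20438, +0.21777, +0.45962); u = 577.9·(-0.20438)/0.45962 + 320.8 = 63.8174, v = 465.2·(+0.21777)/0.45962 + 250.9 = 471.3121
M1: Pc = R·M1+t = (-0.03758, +0.20978, +0.46083); u = 577.9·(-0.03758)/0.46083 + 320.8 = 273.6735, v = 465.2·(+0.20978)/0.46083 + 250.9 = 462.6707
M2: Pc = R·M2+t = (-0.04562, +0.04823, +0.50238); u = 577.9·(-0.04562)/0.50238 + 320.8 = 268.3273, v = 465.2·(+0.04823)/0.50238 + 250.9 = 295.5632
M3: Pc = R·M3+t = (-0.21242, +0.05622, +0.50117); u = 577.9·(-0.21242)/0.50117 + 320.8 = 75.8583, v = 465.2·(+0.05622)/0.50117 + 250.9 = 303.0841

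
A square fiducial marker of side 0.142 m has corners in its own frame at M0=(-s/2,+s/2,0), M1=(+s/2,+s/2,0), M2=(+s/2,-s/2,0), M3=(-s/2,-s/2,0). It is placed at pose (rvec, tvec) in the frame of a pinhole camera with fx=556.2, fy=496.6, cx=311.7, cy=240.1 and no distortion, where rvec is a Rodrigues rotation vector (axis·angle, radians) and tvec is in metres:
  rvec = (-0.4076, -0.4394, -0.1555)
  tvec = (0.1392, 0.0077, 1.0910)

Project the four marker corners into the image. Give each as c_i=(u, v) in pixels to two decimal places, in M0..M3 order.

c0=(361.24, 276.74) c1=(422.79, 270.85) c2=(401.99, 213.72) c3=(342.05, 216.03)

Intrinsics K: fx=556.2, fy=496.6, cx=311.7, cy=240.1
Marker side s = 0.142 m; corners in marker frame (Z=0):
  M0 = (-0.0710, +0.0710, 0)
  M1 = (+0.0710, +0.0710, 0)
  M2 = (+0.0710, -0.0710, 0)
  M3 = (-0.0710, -0.0710, 0)
rvec = (-0.4076, -0.4394, -0.1555), |rvec| = θ = 0.61919 rad = 35.477°
Rodrigues: sinθ=0.58037, 1−cosθ=0.18565; R = I + sinθ·[k]× + (1−cosθ)·[k]×²:
    [+0.89480 +0.23248 -0.38117]
    [-0.05903 +0.90784 +0.41514]
    [+0.44255 -0.34896 +0.82606]
t = (0.1392, 0.0077, 1.0910) m
M0: Pc = R·M0+t = (+0.09218, +0.07635, +1.03480); u = 556.2·(+0.09218)/1.03480 + 311.7 = 361.2435, v = 496.6·(+0.07635)/1.03480 + 240.1 = 276.7392
M1: Pc = R·M1+t = (+0.21924, +0.06797, +1.09764); u = 556.2·(+0.21924)/1.09764 + 311.7 = 422.7920, v = 496.6·(+0.06797)/1.09764 + 240.1 = 270.8493
M2: Pc = R·M2+t = (+0.18622, -0.06095, +1.14720); u = 556.2·(+0.18622)/1.14720 + 311.7 = 401.9881, v = 496.6·(-0.06095)/1.14720 + 240.1 = 213.7169
M3: Pc = R·M3+t = (+0.05916, -0.05257, +1.08436); u = 556.2·(+0.05916)/1.08436 + 311.7 = 342.0467, v = 496.6·(-0.05257)/1.08436 + 240.1 = 216.0265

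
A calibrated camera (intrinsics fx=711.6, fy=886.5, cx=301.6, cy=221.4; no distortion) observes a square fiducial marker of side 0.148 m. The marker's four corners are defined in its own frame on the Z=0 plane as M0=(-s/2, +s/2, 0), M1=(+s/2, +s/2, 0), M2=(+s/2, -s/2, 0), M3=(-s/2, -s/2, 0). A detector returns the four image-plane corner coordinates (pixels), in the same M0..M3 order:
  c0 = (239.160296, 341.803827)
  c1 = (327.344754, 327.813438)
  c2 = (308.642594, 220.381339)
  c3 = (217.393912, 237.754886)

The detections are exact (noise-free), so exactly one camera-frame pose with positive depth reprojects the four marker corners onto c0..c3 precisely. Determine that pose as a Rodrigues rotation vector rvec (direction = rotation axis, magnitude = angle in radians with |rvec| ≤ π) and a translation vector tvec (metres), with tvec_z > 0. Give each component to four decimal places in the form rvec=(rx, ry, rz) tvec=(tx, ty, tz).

Intrinsics K: fx=711.6, fy=886.5, cx=301.6, cy=221.4
Marker side s = 0.148 m; corners in marker frame (Z=0):
  M0 = (-0.0740, +0.0740, 0)
  M1 = (+0.0740, +0.0740, 0)
  M2 = (+0.0740, -0.0740, 0)
  M3 = (-0.0740, -0.0740, 0)
Detected image corners:
  c0 = (239.160296, 341.803827) px
  c1 = (327.344754, 327.813438) px
  c2 = (308.642594, 220.381339) px
  c3 = (217.393912, 237.754886) px
Planar DLT: solve 8×8 A·h = b for H (H[2,2]=1):
  H  [+557.89557 +210.73143 +272.75343]
  H  [-155.37066 +790.57362 +283.09877]
  H  [-0.17607 +0.27048 +1.00000]
B = K⁻¹H; ‖b₁‖=0.886270, ‖b₂‖=0.886270; λ = 2/(‖b₁‖+‖b₂‖) = 1.128325, sign → tz>0 ⇒ λ=+1.128325
r₁ = λ·B[:,0] = (+0.96881,-0.14814,-0.19866); r₂ = λ·B[:,1] = (+0.20479,+0.93001,+0.30519)
r₃ = r₁×r₂ = (+0.13955,-0.33636,+0.93134); SVD([r₁ r₂ r₃]) → R = UVᵀ:
  R  [+0.96881 +0.20479 +0.13955]
  R  [-0.14814 +0.93001 -0.33636]
  R  [-0.19866 +0.30519 +0.93134]
t = (-0.04574, +0.07853, +1.12832) m
tr R = 2.830156; θ = arccos((tr R − 1)/2) = 0.415094 rad = 23.783°
axis k = ((R−Rᵀ)₃₂, (R−Rᵀ)₁₃, (R−Rᵀ)₂₁) / (2 sinθ) = (+0.795421, +0.419325, -0.437575)
rvec = θ·k = (+0.330175, +0.174059, -0.181635)

rvec=(0.3302, 0.1741, -0.1816) tvec=(-0.0457, 0.0785, 1.1283)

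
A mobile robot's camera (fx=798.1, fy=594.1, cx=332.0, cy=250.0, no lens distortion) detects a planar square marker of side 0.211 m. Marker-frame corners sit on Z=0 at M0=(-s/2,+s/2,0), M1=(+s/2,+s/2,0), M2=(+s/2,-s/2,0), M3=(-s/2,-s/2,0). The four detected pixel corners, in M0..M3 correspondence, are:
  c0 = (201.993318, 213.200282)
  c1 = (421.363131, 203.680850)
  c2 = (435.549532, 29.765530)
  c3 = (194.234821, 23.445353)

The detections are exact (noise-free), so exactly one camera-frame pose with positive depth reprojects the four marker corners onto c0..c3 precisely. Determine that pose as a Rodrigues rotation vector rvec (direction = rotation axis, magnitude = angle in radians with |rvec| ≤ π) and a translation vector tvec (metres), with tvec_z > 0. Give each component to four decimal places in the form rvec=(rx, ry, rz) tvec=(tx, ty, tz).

rvec=(0.3285, -0.3080, -0.0277) tvec=(-0.0121, -0.1517, 0.7034)

Intrinsics K: fx=798.1, fy=594.1, cx=332.0, cy=250.0
Marker side s = 0.211 m; corners in marker frame (Z=0):
  M0 = (-0.1055, +0.1055, 0)
  M1 = (+0.1055, +0.1055, 0)
  M2 = (+0.1055, -0.1055, 0)
  M3 = (-0.1055, -0.1055, 0)
Detected image corners:
  c0 = (201.993318, 213.200282) px
  c1 = (421.363131, 203.680850) px
  c2 = (435.549532, 29.765530) px
  c3 = (194.234821, 23.445353) px
Planar DLT: solve 8×8 A·h = b for H (H[2,2]=1):
  H  [+1219.75825 +125.75790 +318.27281]
  H  [+39.59911 +913.87471 +121.87451]
  H  [+0.41687 +0.45734 +1.00000]
B = K⁻¹H; ‖b₁‖=1.421761, ‖b₂‖=1.421761; λ = 2/(‖b₁‖+‖b₂‖) = 0.703353, sign → tz>0 ⇒ λ=+0.703353
r₁ = λ·B[:,0] = (+0.95298,-0.07650,+0.29320); r₂ = λ·B[:,1] = (-0.02298,+0.94657,+0.32167)
r₃ = r₁×r₂ = (-0.30215,-0.31328,+0.90031); SVD([r₁ r₂ r₃]) → R = UVᵀ:
  R  [+0.95298 -0.02298 -0.30215]
  R  [-0.07650 +0.94657 -0.31328]
  R  [+0.29320 +0.32167 +0.90031]
t = (-0.01210, -0.15169, +0.70335) m
tr R = 2.799869; θ = arccos((tr R − 1)/2) = 0.451177 rad = 25.851°
axis k = ((R−Rᵀ)₃₂, (R−Rᵀ)₁₃, (R−Rᵀ)₂₁) / (2 sinθ) = (+0.728116, -0.682701, -0.061370)
rvec = θ·k = (+0.328509, -0.308019, -0.027689)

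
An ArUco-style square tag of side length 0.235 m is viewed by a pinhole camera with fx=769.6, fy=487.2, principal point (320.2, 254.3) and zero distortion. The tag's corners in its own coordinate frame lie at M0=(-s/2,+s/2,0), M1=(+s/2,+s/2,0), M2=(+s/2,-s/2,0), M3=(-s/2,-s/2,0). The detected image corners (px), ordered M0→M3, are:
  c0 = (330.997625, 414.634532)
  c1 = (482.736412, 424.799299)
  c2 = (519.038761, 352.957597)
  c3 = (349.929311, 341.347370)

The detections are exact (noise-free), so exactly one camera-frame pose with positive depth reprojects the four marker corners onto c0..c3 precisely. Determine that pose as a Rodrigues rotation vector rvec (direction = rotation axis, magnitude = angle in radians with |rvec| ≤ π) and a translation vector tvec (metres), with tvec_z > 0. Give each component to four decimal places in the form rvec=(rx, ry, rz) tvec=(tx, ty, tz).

rvec=(0.5467, 0.0137, 0.1129) tvec=(0.1455, 0.3017, 1.1211)

Intrinsics K: fx=769.6, fy=487.2, cx=320.2, cy=254.3
Marker side s = 0.235 m; corners in marker frame (Z=0):
  M0 = (-0.1175, +0.1175, 0)
  M1 = (+0.1175, +0.1175, 0)
  M2 = (+0.1175, -0.1175, 0)
  M3 = (-0.1175, -0.1175, 0)
Detected image corners:
  c0 = (330.997625, 414.634532) px
  c1 = (482.736412, 424.799299) px
  c2 = (519.038761, 352.957597) px
  c3 = (349.929311, 341.347370) px
Planar DLT: solve 8×8 A·h = b for H (H[2,2]=1):
  H  [+687.05389 +77.35044 +420.06730]
  H  [+52.00523 +486.45821 +385.41994]
  H  [+0.01524 +0.46339 +1.00000]
B = K⁻¹H; ‖b₁‖=0.892020, ‖b₂‖=0.892020; λ = 2/(‖b₁‖+‖b₂‖) = 1.121052, sign → tz>0 ⇒ λ=+1.121052
r₁ = λ·B[:,0] = (+0.99370,+0.11075,+0.01708); r₂ = λ·B[:,1] = (-0.10346,+0.84819,+0.51948)
r₃ = r₁×r₂ = (+0.04304,-0.51798,+0.85431); SVD([r₁ r₂ r₃]) → R = UVᵀ:
  R  [+0.99370 -0.10346 +0.04304]
  R  [+0.11075 +0.84819 -0.51798]
  R  [+0.01708 +0.51948 +0.85431]
t = (+0.14547, +0.30171, +1.12105) m
tr R = 2.696208; θ = arccos((tr R − 1)/2) = 0.558400 rad = 31.994°
axis k = ((R−Rᵀ)₃₂, (R−Rᵀ)₁₃, (R−Rᵀ)₂₁) / (2 sinθ) = (+0.979048, +0.024497, +0.202149)
rvec = θ·k = (+0.546701, +0.013679, +0.112880)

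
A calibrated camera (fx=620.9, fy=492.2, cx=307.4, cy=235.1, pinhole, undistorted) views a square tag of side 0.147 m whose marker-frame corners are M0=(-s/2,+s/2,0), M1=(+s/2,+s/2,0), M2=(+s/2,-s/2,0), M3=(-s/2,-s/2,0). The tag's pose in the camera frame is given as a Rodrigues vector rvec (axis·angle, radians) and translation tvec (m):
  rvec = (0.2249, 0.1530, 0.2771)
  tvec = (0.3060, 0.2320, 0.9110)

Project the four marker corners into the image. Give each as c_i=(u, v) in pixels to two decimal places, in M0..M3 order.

c0=(451.49, 382.01) c1=(548.52, 407.37) c2=(584.27, 337.60) c3=(482.75, 312.59)

Intrinsics K: fx=620.9, fy=492.2, cx=307.4, cy=235.1
Marker side s = 0.147 m; corners in marker frame (Z=0):
  M0 = (-0.0735, +0.0735, 0)
  M1 = (+0.0735, +0.0735, 0)
  M2 = (+0.0735, -0.0735, 0)
  M3 = (-0.0735, -0.0735, 0)
rvec = (0.2249, 0.1530, 0.2771), |rvec| = θ = 0.38830 rad = 22.248°
Rodrigues: sinθ=0.37861, 1−cosθ=0.07444; R = I + sinθ·[k]× + (1−cosθ)·[k]×²:
    [+0.95053 -0.25320 +0.17995]
    [+0.28718 +0.93711 -0.19836]
    [-0.11841 +0.24022 +0.96347]
t = (0.3060, 0.2320, 0.9110) m
M0: Pc = R·M0+t = (+0.21753, +0.27977, +0.93736); u = 620.9·(+0.21753)/0.93736 + 307.4 = 451.4875, v = 492.2·(+0.27977)/0.93736 + 235.1 = 382.0051
M1: Pc = R·M1+t = (+0.35725, +0.32199, +0.91995); u = 620.9·(+0.35725)/0.91995 + 307.4 = 548.5198, v = 492.2·(+0.32199)/0.91995 + 235.1 = 407.3710
M2: Pc = R·M2+t = (+0.39447, +0.18423, +0.88464); u = 620.9·(+0.39447)/0.88464 + 307.4 = 584.2685, v = 492.2·(+0.18423)/0.88464 + 235.1 = 337.6026
M3: Pc = R·M3+t = (+0.25475, +0.14201, +0.90205); u = 620.9·(+0.25475)/0.90205 + 307.4 = 482.7478, v = 492.2·(+0.14201)/0.90205 + 235.1 = 312.5899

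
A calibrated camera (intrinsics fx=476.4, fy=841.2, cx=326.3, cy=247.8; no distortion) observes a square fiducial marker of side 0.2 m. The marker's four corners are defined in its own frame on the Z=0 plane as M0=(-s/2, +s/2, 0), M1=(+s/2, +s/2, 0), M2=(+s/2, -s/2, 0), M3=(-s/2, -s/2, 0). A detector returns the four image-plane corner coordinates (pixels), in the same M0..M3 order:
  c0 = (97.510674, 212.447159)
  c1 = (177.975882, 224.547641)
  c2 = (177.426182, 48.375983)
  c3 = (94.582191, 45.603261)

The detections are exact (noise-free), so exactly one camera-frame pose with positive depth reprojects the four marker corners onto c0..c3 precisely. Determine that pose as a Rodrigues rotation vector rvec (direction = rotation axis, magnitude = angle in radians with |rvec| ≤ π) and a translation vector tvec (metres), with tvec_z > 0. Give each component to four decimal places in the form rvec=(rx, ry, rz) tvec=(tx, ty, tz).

rvec=(0.1437, 0.2852, 0.0627) tvec=(-0.3959, -0.1340, 0.9899)

Intrinsics K: fx=476.4, fy=841.2, cx=326.3, cy=247.8
Marker side s = 0.2 m; corners in marker frame (Z=0):
  M0 = (-0.1000, +0.1000, 0)
  M1 = (+0.1000, +0.1000, 0)
  M2 = (+0.1000, -0.1000, 0)
  M3 = (-0.1000, -0.1000, 0)
Detected image corners:
  c0 = (97.510674, 212.447159) px
  c1 = (177.975882, 224.547641) px
  c2 = (177.426182, 48.375983) px
  c3 = (94.582191, 45.603261) px
Planar DLT: solve 8×8 A·h = b for H (H[2,2]=1):
  H  [+370.06254 +29.61018 +135.74984]
  H  [+0.56650 +877.01241 +133.93992]
  H  [-0.27851 +0.15159 +1.00000]
B = K⁻¹H; ‖b₁‖=1.010225, ‖b₂‖=1.010225; λ = 2/(‖b₁‖+‖b₂‖) = 0.989878, sign → tz>0 ⇒ λ=+0.989878
r₁ = λ·B[:,0] = (+0.95775,+0.08188,-0.27569); r₂ = λ·B[:,1] = (-0.04125,+0.98782,+0.15006)
r₃ = r₁×r₂ = (+0.28462,-0.13235,+0.94946); SVD([r₁ r₂ r₃]) → R = UVᵀ:
  R  [+0.95775 -0.04125 +0.28462]
  R  [+0.08188 +0.98782 -0.13235]
  R  [-0.27569 +0.15006 +0.94946]
t = (-0.39593, -0.13398, +0.98988) m
tr R = 2.895032; θ = arccos((tr R − 1)/2) = 0.325422 rad = 18.645°
axis k = ((R−Rᵀ)₃₂, (R−Rᵀ)₁₃, (R−Rᵀ)₂₁) / (2 sinθ) = (+0.441659, +0.876273, +0.192571)
rvec = θ·k = (+0.143726, +0.285158, +0.062667)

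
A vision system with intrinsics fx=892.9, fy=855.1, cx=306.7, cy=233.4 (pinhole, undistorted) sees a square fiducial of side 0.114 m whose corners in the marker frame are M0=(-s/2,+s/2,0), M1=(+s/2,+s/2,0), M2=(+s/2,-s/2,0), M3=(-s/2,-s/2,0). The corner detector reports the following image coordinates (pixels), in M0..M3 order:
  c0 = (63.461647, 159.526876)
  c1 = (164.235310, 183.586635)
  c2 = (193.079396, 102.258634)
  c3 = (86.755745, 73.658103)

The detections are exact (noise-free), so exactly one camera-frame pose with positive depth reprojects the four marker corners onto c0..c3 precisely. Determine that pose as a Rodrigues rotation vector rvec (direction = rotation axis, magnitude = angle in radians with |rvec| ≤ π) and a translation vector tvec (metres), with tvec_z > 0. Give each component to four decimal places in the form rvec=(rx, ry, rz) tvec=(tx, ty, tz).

rvec=(0.6184, -0.2205, 0.3187) tvec=(-0.1952, -0.1160, 0.9718)

Intrinsics K: fx=892.9, fy=855.1, cx=306.7, cy=233.4
Marker side s = 0.114 m; corners in marker frame (Z=0):
  M0 = (-0.0570, +0.0570, 0)
  M1 = (+0.0570, +0.0570, 0)
  M2 = (+0.0570, -0.0570, 0)
  M3 = (-0.0570, -0.0570, 0)
Detected image corners:
  c0 = (63.461647, 159.526876) px
  c1 = (164.235310, 183.586635) px
  c2 = (193.079396, 102.258634) px
  c3 = (86.755745, 73.658103) px
Planar DLT: solve 8×8 A·h = b for H (H[2,2]=1):
  H  [+946.16768 -159.72447 +127.37470]
  H  [+269.82485 +803.91939 +131.28855]
  H  [+0.30425 +0.54676 +1.00000]
B = K⁻¹H; ‖b₁‖=1.029047, ‖b₂‖=1.029047; λ = 2/(‖b₁‖+‖b₂‖) = 0.971773, sign → tz>0 ⇒ λ=+0.971773
r₁ = λ·B[:,0] = (+0.92819,+0.22594,+0.29567); r₂ = λ·B[:,1] = (-0.35634,+0.76858,+0.53132)
r₃ = r₁×r₂ = (-0.10720,-0.59852,+0.79390); SVD([r₁ r₂ r₃]) → R = UVᵀ:
  R  [+0.92819 -0.35634 -0.10720]
  R  [+0.22594 +0.76858 -0.59852]
  R  [+0.29567 +0.53132 +0.79390]
t = (-0.19517, -0.11604, +0.97177) m
tr R = 2.490674; θ = arccos((tr R − 1)/2) = 0.729757 rad = 41.812°
axis k = ((R−Rᵀ)₃₂, (R−Rᵀ)₁₃, (R−Rᵀ)₂₁) / (2 sinθ) = (+0.847356, -0.302139, +0.436692)
rvec = θ·k = (+0.618364, -0.220488, +0.318679)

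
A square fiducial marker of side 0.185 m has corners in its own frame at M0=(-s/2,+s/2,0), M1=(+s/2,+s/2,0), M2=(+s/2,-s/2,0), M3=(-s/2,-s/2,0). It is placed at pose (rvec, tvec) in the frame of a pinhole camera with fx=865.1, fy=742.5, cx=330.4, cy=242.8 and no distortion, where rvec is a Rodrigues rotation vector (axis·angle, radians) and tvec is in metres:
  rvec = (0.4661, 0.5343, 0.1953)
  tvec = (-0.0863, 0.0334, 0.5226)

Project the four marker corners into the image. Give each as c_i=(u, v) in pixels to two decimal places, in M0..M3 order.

c0=(88.40, 349.26) c1=(308.05, 443.59) c2=(325.20, 208.32) c3=(65.70, 135.22)

Intrinsics K: fx=865.1, fy=742.5, cx=330.4, cy=242.8
Marker side s = 0.185 m; corners in marker frame (Z=0):
  M0 = (-0.0925, +0.0925, 0)
  M1 = (+0.0925, +0.0925, 0)
  M2 = (+0.0925, -0.0925, 0)
  M3 = (-0.0925, -0.0925, 0)
rvec = (0.4661, 0.5343, 0.1953), |rvec| = θ = 0.73544 rad = 42.137°
Rodrigues: sinθ=0.67091, 1−cosθ=0.25846; R = I + sinθ·[k]× + (1−cosθ)·[k]×²:
    [+0.84535 -0.05916 +0.53092]
    [+0.29717 +0.87796 -0.37534]
    [-0.44392 +0.47507 +0.75976]
t = (-0.0863, 0.0334, 0.5226) m
M0: Pc = R·M0+t = (-0.16997, +0.08712, +0.60761); u = 865.1·(-0.16997)/0.60761 + 330.4 = 88.4034, v = 742.5·(+0.08712)/0.60761 + 242.8 = 349.2646
M1: Pc = R·M1+t = (-0.01358, +0.14210, +0.52548); u = 865.1·(-0.01358)/0.52548 + 330.4 = 308.0483, v = 742.5·(+0.14210)/0.52548 + 242.8 = 443.5851
M2: Pc = R·M2+t = (-0.00263, -0.02032, +0.43759); u = 865.1·(-0.00263)/0.43759 + 330.4 = 325.1954, v = 742.5·(-0.02032)/0.43759 + 242.8 = 208.3168
M3: Pc = R·M3+t = (-0.15902, -0.07530, +0.51972); u = 865.1·(-0.15902)/0.51972 + 330.4 = 65.6975, v = 742.5·(-0.07530)/0.51972 + 242.8 = 135.2230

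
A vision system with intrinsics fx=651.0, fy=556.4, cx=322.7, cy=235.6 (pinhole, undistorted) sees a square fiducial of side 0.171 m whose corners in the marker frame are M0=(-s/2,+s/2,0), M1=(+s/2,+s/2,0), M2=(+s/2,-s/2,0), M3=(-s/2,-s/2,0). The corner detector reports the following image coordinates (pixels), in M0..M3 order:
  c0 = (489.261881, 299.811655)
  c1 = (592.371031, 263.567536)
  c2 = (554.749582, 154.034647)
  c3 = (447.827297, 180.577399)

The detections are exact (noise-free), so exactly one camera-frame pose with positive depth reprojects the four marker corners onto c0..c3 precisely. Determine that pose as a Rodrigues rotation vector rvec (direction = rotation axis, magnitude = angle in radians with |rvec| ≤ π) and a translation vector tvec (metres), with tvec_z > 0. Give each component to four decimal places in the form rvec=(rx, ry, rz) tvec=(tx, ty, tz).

Intrinsics K: fx=651.0, fy=556.4, cx=322.7, cy=235.6
Marker side s = 0.171 m; corners in marker frame (Z=0):
  M0 = (-0.0855, +0.0855, 0)
  M1 = (+0.0855, +0.0855, 0)
  M2 = (+0.0855, -0.0855, 0)
  M3 = (-0.0855, -0.0855, 0)
Detected image corners:
  c0 = (489.261881, 299.811655) px
  c1 = (592.371031, 263.567536) px
  c2 = (554.749582, 154.034647) px
  c3 = (447.827297, 180.577399) px
Planar DLT: solve 8×8 A·h = b for H (H[2,2]=1):
  H  [+875.86630 +242.79209 +523.34709]
  H  [-70.86261 +672.91030 +223.93727]
  H  [+0.50237 +0.02325 +1.00000]
B = K⁻¹H; ‖b₁‖=1.253039, ‖b₂‖=1.253039; λ = 2/(‖b₁‖+‖b₂‖) = 0.798060, sign → tz>0 ⇒ λ=+0.798060
r₁ = λ·B[:,0] = (+0.87499,-0.27141,+0.40092); r₂ = λ·B[:,1] = (+0.28844,+0.95732,+0.01855)
r₃ = r₁×r₂ = (-0.38884,+0.09941,+0.91592); SVD([r₁ r₂ r₃]) → R = UVᵀ:
  R  [+0.87499 +0.28844 -0.38884]
  R  [-0.27141 +0.95732 +0.09941]
  R  [+0.40092 +0.01855 +0.91592]
t = (+0.24597, -0.01673, +0.79806) m
tr R = 2.748228; θ = arccos((tr R − 1)/2) = 0.507187 rad = 29.060°
axis k = ((R−Rᵀ)₃₂, (R−Rᵀ)₁₃, (R−Rᵀ)₂₁) / (2 sinθ) = (-0.083234, -0.812985, -0.576306)
rvec = θ·k = (-0.042215, -0.412335, -0.292295)

rvec=(-0.0422, -0.4123, -0.2923) tvec=(0.2460, -0.0167, 0.7981)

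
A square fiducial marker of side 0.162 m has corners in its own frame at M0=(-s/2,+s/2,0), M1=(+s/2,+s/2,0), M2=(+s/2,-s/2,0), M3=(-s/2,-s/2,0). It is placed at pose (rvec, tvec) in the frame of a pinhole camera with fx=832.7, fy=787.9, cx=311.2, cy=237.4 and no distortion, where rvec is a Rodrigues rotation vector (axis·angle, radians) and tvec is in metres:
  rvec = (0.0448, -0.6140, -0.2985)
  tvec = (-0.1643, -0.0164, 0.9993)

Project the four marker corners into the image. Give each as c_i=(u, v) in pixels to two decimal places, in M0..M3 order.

c0=(133.43, 306.40) c1=(247.92, 265.51) c2=(212.40, 148.07) c3=(91.93, 178.57)

Intrinsics K: fx=832.7, fy=787.9, cx=311.2, cy=237.4
Marker side s = 0.162 m; corners in marker frame (Z=0):
  M0 = (-0.0810, +0.0810, 0)
  M1 = (+0.0810, +0.0810, 0)
  M2 = (+0.0810, -0.0810, 0)
  M3 = (-0.0810, -0.0810, 0)
rvec = (0.0448, -0.6140, -0.2985), |rvec| = θ = 0.68418 rad = 39.201°
Rodrigues: sinθ=0.63204, 1−cosθ=0.22506; R = I + sinθ·[k]× + (1−cosθ)·[k]×²:
    [+0.77590 +0.26253 -0.57364]
    [-0.28898 +0.95619 +0.04673]
    [+0.56078 +0.12951 +0.81778]
t = (-0.1643, -0.0164, 0.9993) m
M0: Pc = R·M0+t = (-0.20588, +0.08446, +0.96437); u = 832.7·(-0.20588)/0.96437 + 311.2 = 133.4263, v = 787.9·(+0.08446)/0.96437 + 237.4 = 306.4039
M1: Pc = R·M1+t = (-0.08019, +0.03764, +1.05521); u = 832.7·(-0.08019)/1.05521 + 311.2 = 247.9217, v = 787.9·(+0.03764)/1.05521 + 237.4 = 265.5083
M2: Pc = R·M2+t = (-0.12272, -0.11726, +1.03423); u = 832.7·(-0.12272)/1.03423 + 311.2 = 212.3963, v = 787.9·(-0.11726)/1.03423 + 237.4 = 148.0698
M3: Pc = R·M3+t = (-0.24841, -0.07044, +0.94339); u = 832.7·(-0.24841)/0.94339 + 311.2 = 91.9336, v = 787.9·(-0.07044)/0.94339 + 237.4 = 178.5658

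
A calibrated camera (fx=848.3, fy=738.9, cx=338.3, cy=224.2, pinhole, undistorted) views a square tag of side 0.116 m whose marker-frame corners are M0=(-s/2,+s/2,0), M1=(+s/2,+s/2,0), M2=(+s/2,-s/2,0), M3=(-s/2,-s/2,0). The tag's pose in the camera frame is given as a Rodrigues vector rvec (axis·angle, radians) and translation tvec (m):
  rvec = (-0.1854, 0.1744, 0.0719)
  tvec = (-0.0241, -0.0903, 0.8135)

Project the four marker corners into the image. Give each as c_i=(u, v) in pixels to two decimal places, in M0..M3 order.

Intrinsics K: fx=848.3, fy=738.9, cx=338.3, cy=224.2
Marker side s = 0.116 m; corners in marker frame (Z=0):
  M0 = (-0.0580, +0.0580, 0)
  M1 = (+0.0580, +0.0580, 0)
  M2 = (+0.0580, -0.0580, 0)
  M3 = (-0.0580, -0.0580, 0)
rvec = (-0.1854, 0.1744, 0.0719), |rvec| = θ = 0.26450 rad = 15.155°
Rodrigues: sinθ=0.26142, 1−cosθ=0.03478; R = I + sinθ·[k]× + (1−cosθ)·[k]×²:
    [+0.98231 -0.08714 +0.16575]
    [+0.05499 +0.98034 +0.18948]
    [-0.17900 -0.17701 +0.96779]
t = (-0.0241, -0.0903, 0.8135) m
M0: Pc = R·M0+t = (-0.08613, -0.03663, +0.81362); u = 848.3·(-0.08613)/0.81362 + 338.3 = 248.5003, v = 738.9·(-0.03663)/0.81362 + 224.2 = 190.9341
M1: Pc = R·M1+t = (+0.02782, -0.03025, +0.79285); u = 848.3·(+0.02782)/0.79285 + 338.3 = 368.0657, v = 738.9·(-0.03025)/0.79285 + 224.2 = 196.0079
M2: Pc = R·M2+t = (+0.03793, -0.14397, +0.81338); u = 848.3·(+0.03793)/0.81338 + 338.3 = 377.8561, v = 738.9·(-0.14397)/0.81338 + 224.2 = 93.4135
M3: Pc = R·M3+t = (-0.07602, -0.15035, +0.83415); u = 848.3·(-0.07602)/0.83415 + 338.3 = 260.9903, v = 738.9·(-0.15035)/0.83415 + 224.2 = 91.0185

c0=(248.50, 190.93) c1=(368.07, 196.01) c2=(377.86, 93.41) c3=(260.99, 91.02)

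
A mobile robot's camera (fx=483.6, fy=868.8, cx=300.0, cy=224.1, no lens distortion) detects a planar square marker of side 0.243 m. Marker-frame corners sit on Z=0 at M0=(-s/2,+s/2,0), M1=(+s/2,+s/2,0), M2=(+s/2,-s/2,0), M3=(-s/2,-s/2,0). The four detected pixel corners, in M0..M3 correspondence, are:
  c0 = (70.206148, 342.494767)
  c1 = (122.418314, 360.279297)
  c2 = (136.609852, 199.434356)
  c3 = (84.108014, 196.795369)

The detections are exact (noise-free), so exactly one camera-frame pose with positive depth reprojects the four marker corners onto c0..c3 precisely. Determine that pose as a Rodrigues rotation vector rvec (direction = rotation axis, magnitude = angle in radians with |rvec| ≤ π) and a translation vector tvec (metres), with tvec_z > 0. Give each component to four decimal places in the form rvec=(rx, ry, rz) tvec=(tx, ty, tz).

Intrinsics K: fx=483.6, fy=868.8, cx=300.0, cy=224.1
Marker side s = 0.243 m; corners in marker frame (Z=0):
  M0 = (-0.1215, +0.1215, 0)
  M1 = (+0.1215, +0.1215, 0)
  M2 = (+0.1215, -0.1215, 0)
  M3 = (-0.1215, -0.1215, 0)
Detected image corners:
  c0 = (70.206148, 342.494767) px
  c1 = (122.418314, 360.279297) px
  c2 = (136.609852, 199.434356) px
  c3 = (84.108014, 196.795369) px
Planar DLT: solve 8×8 A·h = b for H (H[2,2]=1):
  H  [+174.03009 -66.54057 +102.13252]
  H  [-68.47096 +605.92877 +273.71246]
  H  [-0.40099 -0.08481 +1.00000]
B = K⁻¹H; ‖b₁‖=0.729260, ‖b₂‖=0.729260; λ = 2/(‖b₁‖+‖b₂‖) = 1.371253, sign → tz>0 ⇒ λ=+1.371253
r₁ = λ·B[:,0] = (+0.83457,+0.03376,-0.54986); r₂ = λ·B[:,1] = (-0.11653,+0.98635,-0.11630)
r₃ = r₁×r₂ = (+0.53843,+0.16114,+0.82712); SVD([r₁ r₂ r₃]) → R = UVᵀ:
  R  [+0.83457 -0.11653 +0.53843]
  R  [+0.03376 +0.98635 +0.16114]
  R  [-0.54986 -0.11630 +0.82712]
t = (-0.56106, +0.07830, +1.37125) m
tr R = 2.648043; θ = arccos((tr R − 1)/2) = 0.602323 rad = 34.511°
axis k = ((R−Rᵀ)₃₂, (R−Rᵀ)₁₃, (R−Rᵀ)₂₁) / (2 sinθ) = (-0.244845, +0.960447, +0.132637)
rvec = θ·k = (-0.147476, +0.578500, +0.079890)

rvec=(-0.1475, 0.5785, 0.0799) tvec=(-0.5611, 0.0783, 1.3713)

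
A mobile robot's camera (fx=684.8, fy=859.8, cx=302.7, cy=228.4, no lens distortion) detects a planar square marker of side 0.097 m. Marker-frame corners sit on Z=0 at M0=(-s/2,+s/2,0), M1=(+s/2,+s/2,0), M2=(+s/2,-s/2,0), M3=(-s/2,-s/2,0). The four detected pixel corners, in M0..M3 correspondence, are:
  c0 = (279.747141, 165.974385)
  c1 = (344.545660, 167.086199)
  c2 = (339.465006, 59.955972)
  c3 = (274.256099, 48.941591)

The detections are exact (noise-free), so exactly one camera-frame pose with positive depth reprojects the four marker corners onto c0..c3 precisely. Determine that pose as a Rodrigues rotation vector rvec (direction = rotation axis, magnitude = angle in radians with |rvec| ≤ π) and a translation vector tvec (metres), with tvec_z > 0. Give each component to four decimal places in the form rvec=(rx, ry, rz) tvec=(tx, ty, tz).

rvec=(-0.0284, -0.7441, -0.0538) tvec=(0.0089, -0.1019, 0.7436)

Intrinsics K: fx=684.8, fy=859.8, cx=302.7, cy=228.4
Marker side s = 0.097 m; corners in marker frame (Z=0):
  M0 = (-0.0485, +0.0485, 0)
  M1 = (+0.0485, +0.0485, 0)
  M2 = (+0.0485, -0.0485, 0)
  M3 = (-0.0485, -0.0485, 0)
Detected image corners:
  c0 = (279.747141, 165.974385) px
  c1 = (344.545660, 167.086199) px
  c2 = (339.465006, 59.955972) px
  c3 = (274.256099, 48.941591) px
Planar DLT: solve 8×8 A·h = b for H (H[2,2]=1):
  H  [+952.20145 +51.60804 +310.93888]
  H  [+163.22069 +1152.22675 +110.59901]
  H  [+0.91133 -0.00902 +1.00000]
B = K⁻¹H; ‖b₁‖=1.344879, ‖b₂‖=1.344880; λ = 2/(‖b₁‖+‖b₂‖) = 0.743561, sign → tz>0 ⇒ λ=+0.743561
r₁ = λ·B[:,0] = (+0.73438,-0.03885,+0.67763); r₂ = λ·B[:,1] = (+0.05900,+0.99824,-0.00671)
r₃ = r₁×r₂ = (-0.67617,+0.04491,+0.73537); SVD([r₁ r₂ r₃]) → R = UVᵀ:
  R  [+0.73438 +0.05900 -0.67617]
  R  [-0.03885 +0.99824 +0.04491]
  R  [+0.67763 -0.00671 +0.73537]
t = (+0.00895, -0.10188, +0.74356) m
tr R = 2.467988; θ = arccos((tr R − 1)/2) = 0.746612 rad = 42.778°
axis k = ((R−Rᵀ)₃₂, (R−Rᵀ)₁₃, (R−Rᵀ)₂₁) / (2 sinθ) = (-0.037998, -0.996678, -0.072041)
rvec = θ·k = (-0.028370, -0.744132, -0.053787)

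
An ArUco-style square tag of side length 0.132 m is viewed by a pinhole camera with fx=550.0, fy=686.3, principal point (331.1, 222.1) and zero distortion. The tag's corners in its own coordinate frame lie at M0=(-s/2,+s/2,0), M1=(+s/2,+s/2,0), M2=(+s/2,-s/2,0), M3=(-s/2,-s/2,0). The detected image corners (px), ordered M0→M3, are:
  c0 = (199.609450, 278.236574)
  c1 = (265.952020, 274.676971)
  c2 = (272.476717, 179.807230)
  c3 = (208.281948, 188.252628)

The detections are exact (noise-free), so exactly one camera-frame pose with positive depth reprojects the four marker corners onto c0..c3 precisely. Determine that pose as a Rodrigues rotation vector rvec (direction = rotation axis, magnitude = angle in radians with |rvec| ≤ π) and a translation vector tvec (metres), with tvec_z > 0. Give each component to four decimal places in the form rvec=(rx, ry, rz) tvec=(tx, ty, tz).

Intrinsics K: fx=550.0, fy=686.3, cx=331.1, cy=222.1
Marker side s = 0.132 m; corners in marker frame (Z=0):
  M0 = (-0.0660, +0.0660, 0)
  M1 = (+0.0660, +0.0660, 0)
  M2 = (+0.0660, -0.0660, 0)
  M3 = (-0.0660, -0.0660, 0)
Detected image corners:
  c0 = (199.609450, 278.236574) px
  c1 = (265.952020, 274.676971) px
  c2 = (272.476717, 179.807230) px
  c3 = (208.281948, 188.252628) px
Planar DLT: solve 8×8 A·h = b for H (H[2,2]=1):
  H  [+394.97659 -128.33222 +235.75055]
  H  [-142.50030 +631.03832 +229.41706]
  H  [-0.41983 -0.29817 +1.00000]
B = K⁻¹H; ‖b₁‖=1.060192, ‖b₂‖=1.060192; λ = 2/(‖b₁‖+‖b₂‖) = 0.943226, sign → tz>0 ⇒ λ=+0.943226
r₁ = λ·B[:,0] = (+0.91575,-0.06770,-0.39599); r₂ = λ·B[:,1] = (-0.05078,+0.95829,-0.28124)
r₃ = r₁×r₂ = (+0.39852,+0.27766,+0.87412); SVD([r₁ r₂ r₃]) → R = UVᵀ:
  R  [+0.91575 -0.05078 +0.39852]
  R  [-0.06770 +0.95829 +0.27766]
  R  [-0.39599 -0.28124 +0.87412]
t = (-0.16352, +0.01006, +0.94323) m
tr R = 2.748170; θ = arccos((tr R − 1)/2) = 0.507247 rad = 29.063°
axis k = ((R−Rᵀ)₃₂, (R−Rᵀ)₁₃, (R−Rᵀ)₂₁) / (2 sinθ) = (-0.575270, +0.817778, -0.017417)
rvec = θ·k = (-0.291804, +0.414815, -0.008835)

rvec=(-0.2918, 0.4148, -0.0088) tvec=(-0.1635, 0.0101, 0.9432)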